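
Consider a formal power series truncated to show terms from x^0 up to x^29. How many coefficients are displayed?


From x^0 to x^29 inclusive, the count is 29 - 0 + 1 = 30.

30


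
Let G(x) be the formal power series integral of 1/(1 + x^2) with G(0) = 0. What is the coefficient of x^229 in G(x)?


1/(1 + x^2) = sum_{j>=0} (-1)^j x^(2j). Integrating termwise with G(0) = 0:
G(x) = sum_{j>=0} (-1)^j x^(2j+1) / (2j+1) = arctan(x).
Only odd powers are nonzero. For x^229 write 229 = 2*114 + 1, giving
(-1)^114 / 229 = 1/229 = 1/229.

1/229


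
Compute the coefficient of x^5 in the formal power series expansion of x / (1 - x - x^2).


Let f(x) = sum_{k>=0} a_k x^k. Multiplying f(x) * (1 - x - x^2) = x and matching coefficients gives a_0 = 0, a_1 = 1, and a_k = a_{k-1} + a_{k-2} for k >= 2. These are the Fibonacci numbers F_k.
Iterating from F_0 = 0, F_1 = 1:
F_0=0, F_1=1, F_2=1, F_3=2, F_4=3, F_5=5
F_5 = 5.

5


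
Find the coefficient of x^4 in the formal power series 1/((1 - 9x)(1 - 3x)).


By partial fractions or Cauchy convolution:
The coefficient equals sum_{k=0}^{4} 9^k * 3^(4-k).
= 9801

9801


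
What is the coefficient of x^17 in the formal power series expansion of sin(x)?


The Maclaurin series is sin(t) = sum_{k>=0} (-1)^k t^(2k+1) / (2k+1)!, so substituting t = x, only odd powers of x are nonzero, with coefficient of x^(2k+1) equal to (-1)^k / (2k+1)!.
Write 17 = 2*8 + 1, giving the coefficient (-1)^8 / 17! = 1/355687428096000 = 1/355687428096000.

1/355687428096000


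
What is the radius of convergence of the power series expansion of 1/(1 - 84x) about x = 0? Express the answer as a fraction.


Expanding 1/(1 - 84x) = sum_{k>=0} 84^k x^k, the series converges when |84x| < 1, i.e., |x| < 1/84.
So the radius of convergence is 1/84 = 1/84.

1/84


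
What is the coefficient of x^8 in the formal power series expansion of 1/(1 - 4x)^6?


The general identity 1/(1 - c x)^r = sum_{k>=0} c^k C(k + r - 1, r - 1) x^k follows by substituting y = c x into 1/(1 - y)^r = sum_{k>=0} C(k + r - 1, r - 1) y^k.
For c = 4, r = 6, k = 8:
4^8 * C(13, 5) = 65536 * 1287 = 84344832.

84344832


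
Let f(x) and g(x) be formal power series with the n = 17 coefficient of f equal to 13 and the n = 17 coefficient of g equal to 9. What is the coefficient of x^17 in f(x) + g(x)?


Addition of formal power series is termwise.
The coefficient of x^17 in f + g = 13 + 9
= 22

22


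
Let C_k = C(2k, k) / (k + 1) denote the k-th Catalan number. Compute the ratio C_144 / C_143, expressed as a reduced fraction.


Using C_k = (2k)! / (k! (k+1)!), the ratio C_{k+1}/C_k simplifies to
C_{k+1}/C_k = [(2k+2)! / ((k+1)! (k+2)!)] * [k! (k+1)! / (2k)!]
 = (2k+2)(2k+1) / ((k+1)(k+2)) = 2(2k+1) / (k+2).
For k = 143: 2(2*143 + 1) / (143 + 2) = 574/145 = 574/145.

574/145


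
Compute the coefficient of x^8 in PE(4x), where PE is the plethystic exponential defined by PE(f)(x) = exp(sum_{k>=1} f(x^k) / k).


With f(x) = 4x, the exponent is sum_{k>=1} 4 x^k / k = 4 * (-ln(1 - x)). Exponentiating:
PE(4x) = exp(-4 ln(1 - x)) = 1/(1 - x)^4.
By the negative binomial expansion, [x^n] 1/(1 - x)^4 = C(n + 3, 3).
For n = 8: C(11, 3) = 165.

165


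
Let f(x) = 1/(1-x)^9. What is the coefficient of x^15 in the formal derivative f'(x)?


Differentiate: d/dx [ 1/(1-x)^r ] = r / (1-x)^(r+1).
Here r = 9, so f'(x) = 9 / (1-x)^10.
The expansion of 1/(1-x)^(r+1) has coefficient of x^n equal to C(n+r, r).
So the coefficient of x^15 in f'(x) is
9 * C(24, 9) = 9 * 1307504 = 11767536

11767536


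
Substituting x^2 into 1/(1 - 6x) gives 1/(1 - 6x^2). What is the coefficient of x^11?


Since 1/(1 - 6x^2) only has even powers of x,
the coefficient of x^11 (odd) is 0.

0


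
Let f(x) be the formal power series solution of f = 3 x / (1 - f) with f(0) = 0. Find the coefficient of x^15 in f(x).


Apply Lagrange inversion: f = 3 x * phi(f) with phi(t) = 1/(1 - t), so
[x^n] f = 3^n * (1/n) [t^(n-1)] phi(t)^n = 3^n * (1/n) [t^(n-1)] (1 - t)^(-n) = 3^n * (1/n) C(2n - 2, n - 1) = 3^n * C_{n-1}.
For n = 15: C_14 = C(28, 14) / 15 = 40116600/15 = 2674440.
With the 3^15 = 14348907 factor, the coefficient is 14348907 * 2674440 = 38375290837080.

38375290837080


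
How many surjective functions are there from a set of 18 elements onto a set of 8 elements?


By inclusion-exclusion on which target elements are missed, the number of surjections from an n-set onto a k-set is
surj(n, k) = sum_{j=0}^{k} (-1)^j C(k, j) (k - j)^n.
Equivalently surj(n, k) = k! * S(n, k), where S(n, k) is the Stirling number of the second kind.
For n = 18, k = 8:
S(18, 8) = 189036065010, so
surj = 8! * 189036065010 = 40320 * 189036065010 = 7621934141203200.

7621934141203200


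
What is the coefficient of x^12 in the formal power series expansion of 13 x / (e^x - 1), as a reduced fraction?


The exponential generating function for Bernoulli numbers is
x / (e^x - 1) = sum_{k>=0} B_k x^k / k!.
So the coefficient of x^12 in 13 x / (e^x - 1) is 13 B_12 / 12!.
Computing: B_12 = -691/2730, 12! = 479001600, giving
13 * -691/2730 / 479001600 = -691/100590336000.

-691/100590336000


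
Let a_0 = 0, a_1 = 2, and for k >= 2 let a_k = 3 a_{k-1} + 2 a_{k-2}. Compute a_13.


Iterating the recurrence forward:
a_0 = 0
a_1 = 2
a_2 = 3*2 + 2*0 = 6
a_3 = 3*6 + 2*2 = 22
a_4 = 3*22 + 2*6 = 78
a_5 = 3*78 + 2*22 = 278
a_6 = 3*278 + 2*78 = 990
a_7 = 3*990 + 2*278 = 3526
a_8 = 3*3526 + 2*990 = 12558
a_9 = 3*12558 + 2*3526 = 44726
a_10 = 3*44726 + 2*12558 = 159294
a_11 = 3*159294 + 2*44726 = 567334
a_12 = 3*567334 + 2*159294 = 2020590
a_13 = 3*2020590 + 2*567334 = 7196438
So a_13 = 7196438.

7196438


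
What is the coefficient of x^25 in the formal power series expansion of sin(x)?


The Maclaurin series is sin(t) = sum_{k>=0} (-1)^k t^(2k+1) / (2k+1)!, so substituting t = x, only odd powers of x are nonzero, with coefficient of x^(2k+1) equal to (-1)^k / (2k+1)!.
Write 25 = 2*12 + 1, giving the coefficient (-1)^12 / 25! = 1/15511210043330985984000000 = 1/15511210043330985984000000.

1/15511210043330985984000000


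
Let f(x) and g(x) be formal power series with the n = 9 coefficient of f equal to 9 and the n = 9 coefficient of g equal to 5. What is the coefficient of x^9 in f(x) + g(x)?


Addition of formal power series is termwise.
The coefficient of x^9 in f + g = 9 + 5
= 14

14


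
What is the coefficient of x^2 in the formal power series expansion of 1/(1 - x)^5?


The expansion 1/(1 - x)^r = sum_{k>=0} C(k + r - 1, r - 1) x^k follows from the multiset / negative-binomial theorem (or from repeated differentiation of the geometric series).
For r = 5 and k = 2:
C(6, 4) = 720 / (24 * 2) = 15.

15


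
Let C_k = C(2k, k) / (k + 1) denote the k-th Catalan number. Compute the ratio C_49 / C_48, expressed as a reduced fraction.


Using C_k = (2k)! / (k! (k+1)!), the ratio C_{k+1}/C_k simplifies to
C_{k+1}/C_k = [(2k+2)! / ((k+1)! (k+2)!)] * [k! (k+1)! / (2k)!]
 = (2k+2)(2k+1) / ((k+1)(k+2)) = 2(2k+1) / (k+2).
For k = 48: 2(2*48 + 1) / (48 + 2) = 194/50 = 97/25.

97/25


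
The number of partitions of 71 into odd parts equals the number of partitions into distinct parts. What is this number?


Computing partitions of 71 into odd parts (1, 3, 5, ...):
Using the generating function prod_{k>=0} 1/(1-x^(2k+1)),
the count is 32992

32992


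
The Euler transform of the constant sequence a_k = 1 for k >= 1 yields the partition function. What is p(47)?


The Euler transform converts the sequence a_k = 1 into the number of integer partitions.
Using the recurrence or dynamic programming:
p(47) = 124754

124754


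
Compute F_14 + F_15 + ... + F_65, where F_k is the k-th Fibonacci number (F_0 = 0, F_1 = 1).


Use the identity sum_{k=0}^{N} F_k = F_{N+2} - 1 (which follows from F_{k+2} - F_{k+1} = F_k). Then
sum_{k=14}^{65} F_k = (F_{67} - 1) - (F_{15} - 1) = F_{67} - F_{15}.
Computing: F_{67} = 44945570212853, F_{15} = 610, so
Sum = 44945570212853 - 610 = 44945570212243.

44945570212243


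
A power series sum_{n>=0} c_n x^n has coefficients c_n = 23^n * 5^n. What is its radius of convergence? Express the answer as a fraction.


By the root test (Cauchy-Hadamard), the radius is R = 1 / limsup_n |c_n|^(1/n).
Here |c_n|^(1/n) = (23^n * 5^n)^(1/n) = 23 * 5 = 115 for all n.
So R = 1/115 = 1/115.

1/115


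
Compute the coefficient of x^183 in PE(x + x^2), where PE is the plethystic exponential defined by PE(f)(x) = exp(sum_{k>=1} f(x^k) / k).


With f(x) = x + x^2, the exponent is sum_{k>=1} (x^k + x^(2k)) / k = -ln(1 - x) - ln(1 - x^2). Exponentiating:
PE(x + x^2) = 1 / ((1 - x)(1 - x^2)).
This is the generating function for partitions of n into parts of size 1 or 2. The number of 2's can be any j in 0..91, and the rest are 1's, so
[x^183] = floor(183/2) + 1 = 92.

92


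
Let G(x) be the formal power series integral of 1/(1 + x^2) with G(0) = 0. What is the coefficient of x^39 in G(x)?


1/(1 + x^2) = sum_{j>=0} (-1)^j x^(2j). Integrating termwise with G(0) = 0:
G(x) = sum_{j>=0} (-1)^j x^(2j+1) / (2j+1) = arctan(x).
Only odd powers are nonzero. For x^39 write 39 = 2*19 + 1, giving
(-1)^19 / 39 = -1/39 = -1/39.

-1/39


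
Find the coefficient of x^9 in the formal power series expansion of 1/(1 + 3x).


Write 1/(1 + c x) = 1/(1 - (-c) x) and apply the geometric-series identity
1/(1 - y) = sum_{k>=0} y^k to get 1/(1 + c x) = sum_{k>=0} (-c)^k x^k.
So the coefficient of x^k is (-c)^k = (-1)^k * c^k.
Here c = 3 and k = 9:
(-3)^9 = -1 * 19683 = -19683

-19683


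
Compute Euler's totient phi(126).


phi(n) counts integers in [1, n] coprime to n. Using the multiplicative formula phi(n) = n * prod_{p | n} (1 - 1/p):
126 = 2 * 3^2 * 7, so
phi(126) = 126 * (1 - 1/2) * (1 - 1/3) * (1 - 1/7) = 36.

36


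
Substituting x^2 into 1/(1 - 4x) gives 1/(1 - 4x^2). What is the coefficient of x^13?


Since 1/(1 - 4x^2) only has even powers of x,
the coefficient of x^13 (odd) is 0.

0


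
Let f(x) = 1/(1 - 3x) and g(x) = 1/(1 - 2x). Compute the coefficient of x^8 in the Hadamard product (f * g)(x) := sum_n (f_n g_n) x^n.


f has coefficients f_k = 3^k and g has coefficients g_k = 2^k, so the Hadamard product has coefficient (f*g)_k = 3^k * 2^k = 6^k.
For k = 8: 6^8 = 1679616.

1679616


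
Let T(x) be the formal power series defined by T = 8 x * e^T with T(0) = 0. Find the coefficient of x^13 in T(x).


Apply the Lagrange inversion formula: if T = 8 x * phi(T) with phi(t) = e^t, then
[x^n] T = 8^n * (1/n) [t^(n-1)] phi(t)^n = 8^n * (1/n) [t^(n-1)] e^(n t) = 8^n * (1/n) * n^(n-1) / (n-1)! = 8^n * n^(n-1) / n!.
When c = 1 this is the Cayley count of rooted labeled trees on n vertices, divided by n!.
For n = 13: 8^13 * 13^12 / 13! = 549755813888 * 23298085122481/6227020800 = 962158785196923551744/467775.

962158785196923551744/467775


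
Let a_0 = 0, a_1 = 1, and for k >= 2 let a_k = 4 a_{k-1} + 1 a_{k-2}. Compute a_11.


Iterating the recurrence forward:
a_0 = 0
a_1 = 1
a_2 = 4*1 + 1*0 = 4
a_3 = 4*4 + 1*1 = 17
a_4 = 4*17 + 1*4 = 72
a_5 = 4*72 + 1*17 = 305
a_6 = 4*305 + 1*72 = 1292
a_7 = 4*1292 + 1*305 = 5473
a_8 = 4*5473 + 1*1292 = 23184
a_9 = 4*23184 + 1*5473 = 98209
a_10 = 4*98209 + 1*23184 = 416020
a_11 = 4*416020 + 1*98209 = 1762289
So a_11 = 1762289.

1762289


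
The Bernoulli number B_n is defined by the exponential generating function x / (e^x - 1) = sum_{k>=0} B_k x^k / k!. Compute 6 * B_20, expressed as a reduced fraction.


Bernoulli numbers can also be computed recursively via B_0 = 1 and sum_{j=0}^{m} C(m+1, j) B_j = 0 for m >= 1. Odd-index Bernoulli numbers vanish for k >= 3.
Computing B_20 = -174611/330, so 6 * B_20 = 6 * -174611/330 = -174611/55.

-174611/55


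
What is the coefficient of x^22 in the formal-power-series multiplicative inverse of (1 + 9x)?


The inverse is 1/(1 + 9x). Apply the geometric identity 1/(1 - y) = sum_{k>=0} y^k with y = -9x:
1/(1 + 9x) = sum_{k>=0} (-9)^k x^k.
So the coefficient of x^22 is (-9)^22 = 984770902183611232881.

984770902183611232881


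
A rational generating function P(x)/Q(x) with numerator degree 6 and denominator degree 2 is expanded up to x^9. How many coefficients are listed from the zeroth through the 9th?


Expanding up to x^9 gives the coefficients for x^0, x^1, ..., x^9.
That is 9 + 1 = 10 coefficients in total.

10


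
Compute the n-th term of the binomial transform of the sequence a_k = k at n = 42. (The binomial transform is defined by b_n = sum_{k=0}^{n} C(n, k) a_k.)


With a_k = k, b_n = sum_{k=0}^{n} C(n, k) k. Using k * C(n, k) = n * C(n-1, k-1) gives b_n = n * sum_{k>=1} C(n-1, k-1) = n * 2^(n-1).
For n = 42: 42 * 2^41 = 42 * 2199023255552 = 92358976733184.

92358976733184


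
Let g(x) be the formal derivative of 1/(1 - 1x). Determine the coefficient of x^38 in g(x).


Differentiate termwise: d/dx sum_{k>=0} 1^k x^k = sum_{k>=1} k 1^k x^(k-1) = sum_{j>=0} (j+1) 1^(j+1) x^j.
Equivalently, d/dx [1/(1 - 1x)] = 1/(1 - 1x)^2.
For j = 38: 39 * 1^39 = 39 * 1 = 39.

39


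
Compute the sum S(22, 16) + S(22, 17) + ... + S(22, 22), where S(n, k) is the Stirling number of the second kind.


By definition, S(n, k) counts partitions of an n-set into exactly k nonempty blocks.
Computing row n = 22 for k = 16..22:
S(22, k): 26046574004, 1404142047, 53374629, 1389850, 23485, 231, 1
Sum = 27505504247.

27505504247


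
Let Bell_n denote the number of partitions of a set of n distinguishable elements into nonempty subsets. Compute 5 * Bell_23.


Bell_23 can be computed from the Bell triangle or from Dobinski's identity Bell_n = (1/e) * sum_{k>=0} k^n / k!.
Computing Bell_23 = 44152005855084346.
Then 5 * 44152005855084346 = 220760029275421730.

220760029275421730


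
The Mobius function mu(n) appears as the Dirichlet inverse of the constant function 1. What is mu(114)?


114 = 2 * 3 * 19 (all distinct primes).
mu(114) = (-1)^3 = -1

-1


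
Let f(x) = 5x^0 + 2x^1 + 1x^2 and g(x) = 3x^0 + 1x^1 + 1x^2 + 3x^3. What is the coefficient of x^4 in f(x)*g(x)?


Cauchy product at x^4:
2*3 + 1*1
= 7

7


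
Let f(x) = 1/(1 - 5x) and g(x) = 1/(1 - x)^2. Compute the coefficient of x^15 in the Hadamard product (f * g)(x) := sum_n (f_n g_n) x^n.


f has coefficients f_k = 5^k. For g = 1/(1 - x)^2 the coefficient is g_k = C(k + 1, 1) = k + 1. The Hadamard coefficient is (f * g)_k = 5^k * (k + 1).
For k = 15: 5^15 * 16 = 30517578125 * 16 = 488281250000.

488281250000


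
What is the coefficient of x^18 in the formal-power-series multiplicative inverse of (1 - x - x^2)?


Let the inverse be f(x) = sum_{k>=0} a_k x^k. From f(x) * (1 - x - x^2) = 1 and matching coefficients:
 x^0: a_0 = 1.
 x^1: a_1 - a_0 = 0, so a_1 = 1.
 x^k (k >= 2): a_k - a_{k-1} - a_{k-2} = 0, i.e. a_k = a_{k-1} + a_{k-2}.
This is the Fibonacci-type recurrence shifted so that a_0 = a_1 = 1.
Iterating: a_0=1, a_1=1, a_2=2, a_3=3, a_4=5, a_5=8, a_6=13, a_7=21, a_8=34, a_9=55, ...
a_18 = 4181.

4181


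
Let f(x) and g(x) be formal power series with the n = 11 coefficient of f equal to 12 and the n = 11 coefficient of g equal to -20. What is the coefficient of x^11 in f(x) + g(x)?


Addition of formal power series is termwise.
The coefficient of x^11 in f + g = 12 + -20
= -8

-8


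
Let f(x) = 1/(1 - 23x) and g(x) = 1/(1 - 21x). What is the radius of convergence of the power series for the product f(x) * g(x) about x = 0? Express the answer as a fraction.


The radius of 1/(1 - 23x) is 1/23 (nearest singularity at x = 1/23), and the radius of 1/(1 - 21x) is 1/21.
The product f(x)*g(x) = 1/((1 - 23x)(1 - 21x)) has singularities at both 1/23 and 1/21, so its radius of convergence is the distance to the nearest one:
min(1/23, 1/21) = 1/23.

1/23


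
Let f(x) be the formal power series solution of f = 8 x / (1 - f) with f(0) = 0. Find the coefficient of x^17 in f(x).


Apply Lagrange inversion: f = 8 x * phi(f) with phi(t) = 1/(1 - t), so
[x^n] f = 8^n * (1/n) [t^(n-1)] phi(t)^n = 8^n * (1/n) [t^(n-1)] (1 - t)^(-n) = 8^n * (1/n) C(2n - 2, n - 1) = 8^n * C_{n-1}.
For n = 17: C_16 = C(32, 16) / 17 = 601080390/17 = 35357670.
With the 8^17 = 2251799813685248 factor, the coefficient is 2251799813685248 * 35357670 = 79618394718344482652160.

79618394718344482652160


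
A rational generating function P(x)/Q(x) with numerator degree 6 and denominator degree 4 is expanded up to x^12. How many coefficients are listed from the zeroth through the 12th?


Expanding up to x^12 gives the coefficients for x^0, x^1, ..., x^12.
That is 12 + 1 = 13 coefficients in total.

13


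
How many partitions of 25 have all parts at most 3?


Using the generating function (1-x)^(-1)(1-x^2)^(-1)(1-x^3)^(-1),
the coefficient of x^25 counts these restricted partitions.
Result = 65

65


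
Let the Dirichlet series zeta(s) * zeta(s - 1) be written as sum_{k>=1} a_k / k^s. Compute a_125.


Convolution gives a_k = sum_{d | k} d * 1 = sum_{d | k} d = sigma(k), the sum of positive divisors of k.
For k = 125, the divisors are 1, 5, 25, 125, so
sigma(125) = 1 + 5 + 25 + 125 = 156.

156


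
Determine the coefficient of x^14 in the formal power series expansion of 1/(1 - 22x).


The geometric series identity gives 1/(1 - c x) = sum_{k>=0} c^k x^k, so the coefficient of x^k is c^k.
Here c = 22 and k = 14.
Computing: 22^14 = 6221821273427820544

6221821273427820544


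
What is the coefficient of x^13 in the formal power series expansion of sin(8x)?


The Maclaurin series is sin(t) = sum_{k>=0} (-1)^k t^(2k+1) / (2k+1)!, so substituting t = 8x, only odd powers of x are nonzero, with coefficient of x^(2k+1) equal to (-1)^k 8^(2k+1) / (2k+1)!.
Write 13 = 2*6 + 1, giving the coefficient (-1)^6 * 8^13 / 13! = 549755813888/6227020800 = 536870912/6081075.

536870912/6081075


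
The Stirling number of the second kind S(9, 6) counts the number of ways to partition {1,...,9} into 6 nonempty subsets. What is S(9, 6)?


Using the explicit formula S(n,k) = (1/k!) sum_{j=0}^{k} (-1)^(k-j) C(k,j) j^n:
S(9, 6) = 2646
Equivalently, S(n,k) is n! times the coefficient of x^n in the EGF (e^x - 1)^k / k!.

2646


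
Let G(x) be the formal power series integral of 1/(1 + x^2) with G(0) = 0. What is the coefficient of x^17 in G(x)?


1/(1 + x^2) = sum_{j>=0} (-1)^j x^(2j). Integrating termwise with G(0) = 0:
G(x) = sum_{j>=0} (-1)^j x^(2j+1) / (2j+1) = arctan(x).
Only odd powers are nonzero. For x^17 write 17 = 2*8 + 1, giving
(-1)^8 / 17 = 1/17 = 1/17.

1/17


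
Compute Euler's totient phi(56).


phi(n) counts integers in [1, n] coprime to n. Using the multiplicative formula phi(n) = n * prod_{p | n} (1 - 1/p):
56 = 2^3 * 7, so
phi(56) = 56 * (1 - 1/2) * (1 - 1/7) = 24.

24


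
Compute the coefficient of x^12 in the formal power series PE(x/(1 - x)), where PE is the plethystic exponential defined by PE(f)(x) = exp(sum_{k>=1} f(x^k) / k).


For f(x) = x/(1 - x) we have
sum_{k>=1} f(x^k) / k = sum_{k>=1} (1/k) * x^k / (1 - x^k) = sum_{k, m >= 1} x^(k m) / k,
which after exponentiating simplifies to
PE(x/(1 - x)) = prod_{k>=1} 1 / (1 - x^k).
This is the generating function for the partition function p(n), so the coefficient of x^12 is p(12).
Computing p(12) by dynamic programming over parts 1, 2, ..., 12: p(12) = 77.

77


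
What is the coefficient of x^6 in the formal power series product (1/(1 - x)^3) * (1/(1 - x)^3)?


Combine the factors: (1/(1 - x)^3) * (1/(1 - x)^3) = 1/(1 - x)^6.
Then use 1/(1 - x)^r = sum_{k>=0} C(k + r - 1, r - 1) x^k with r = 6 and k = 6:
C(11, 5) = 462.

462


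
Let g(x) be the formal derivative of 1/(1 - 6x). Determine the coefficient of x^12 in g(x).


Differentiate termwise: d/dx sum_{k>=0} 6^k x^k = sum_{k>=1} k 6^k x^(k-1) = sum_{j>=0} (j+1) 6^(j+1) x^j.
Equivalently, d/dx [1/(1 - 6x)] = 6/(1 - 6x)^2.
For j = 12: 13 * 6^13 = 13 * 13060694016 = 169789022208.

169789022208


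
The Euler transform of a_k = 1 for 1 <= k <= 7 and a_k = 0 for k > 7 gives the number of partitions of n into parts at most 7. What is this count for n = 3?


Partitions of 3 into parts at most 7:
Using generating function (1-x)^(-1)(1-x^2)^(-1)...(1-x^7)^(-1),
the coefficient of x^3 = 3

3


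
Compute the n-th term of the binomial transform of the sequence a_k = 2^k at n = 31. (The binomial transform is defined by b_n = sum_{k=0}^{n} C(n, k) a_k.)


With a_k = 2^k, b_n = sum_{k=0}^{n} C(n, k) 2^k = (1 + 2)^n by the binomial theorem.
For n = 31: (1 + 2)^31 = 3^31 = 617673396283947.

617673396283947


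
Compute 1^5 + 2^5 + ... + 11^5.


This power sum has a closed form given by Faulhaber's formula
sum_{k=1}^{m} k^p = (1 / (p + 1)) * sum_{j=0}^{p} C(p + 1, j) B_j m^(p + 1 - j),
but for small m direct computation is fastest:
1 + 32 + 243 + 1024 + 3125 + 7776 + 16807 + 32768 + 59049 + 100000 + 161051 = 381876.

381876


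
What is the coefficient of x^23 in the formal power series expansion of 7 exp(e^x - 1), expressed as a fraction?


exp(e^x - 1) is the exponential generating function for the Bell numbers Bell_k: exp(e^x - 1) = sum_{k>=0} Bell_k x^k / k!.
So the coefficient of x^23 in 7 exp(e^x - 1) is 7 Bell_23 / 23!.
Computing: Bell_23 = 44152005855084346 and 23! = 25852016738884976640000, giving
7 * 44152005855084346/25852016738884976640000 = 22076002927542173/1846572624206069760000.

22076002927542173/1846572624206069760000


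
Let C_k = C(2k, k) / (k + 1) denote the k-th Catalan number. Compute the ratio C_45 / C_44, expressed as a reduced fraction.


Using C_k = (2k)! / (k! (k+1)!), the ratio C_{k+1}/C_k simplifies to
C_{k+1}/C_k = [(2k+2)! / ((k+1)! (k+2)!)] * [k! (k+1)! / (2k)!]
 = (2k+2)(2k+1) / ((k+1)(k+2)) = 2(2k+1) / (k+2).
For k = 44: 2(2*44 + 1) / (44 + 2) = 178/46 = 89/23.

89/23


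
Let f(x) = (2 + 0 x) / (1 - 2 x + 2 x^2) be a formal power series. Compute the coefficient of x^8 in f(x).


Write f(x) = sum_{k>=0} a_k x^k. Multiplying both sides by 1 - 2 x + 2 x^2 gives
(1 - 2 x + 2 x^2) sum_{k>=0} a_k x^k = 2 + 0 x.
Matching coefficients:
 x^0: a_0 = 2
 x^1: a_1 - 2 a_0 = 0  =>  a_1 = 2*2 + 0 = 4
 x^k (k >= 2): a_k = 2 a_{k-1} - 2 a_{k-2}.
Iterating: a_2 = 4, a_3 = 0, a_4 = -8, a_5 = -16, a_6 = -16, a_7 = 0, a_8 = 32.
So the coefficient of x^8 is 32.

32


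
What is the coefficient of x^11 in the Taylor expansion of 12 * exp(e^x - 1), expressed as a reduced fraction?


exp(e^x - 1) = sum_{k>=0} Bell_k x^k / k!, where Bell_k is the k-th Bell number.
So the coefficient of x^11 is 12 * Bell_11 / 11!.
Computing: Bell_11 = 678570 and 11! = 39916800, giving
12 * 678570/39916800 = 22619/110880.

22619/110880


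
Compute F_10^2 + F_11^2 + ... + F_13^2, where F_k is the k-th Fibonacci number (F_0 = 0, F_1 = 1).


There is a standard identity sum_{k=0}^{N} F_k^2 = F_N * F_{N+1} (proved inductively from the telescoping relation F_k^2 = F_k F_{k+1} - F_{k-1} F_k). Then
sum_{k=10}^{13} F_k^2 = F_13 F_14 - F_9 F_10.
Computing: F_13 = 233, F_14 = 377, F_9 = 34, F_10 = 55.
Sum = 233 * 377 - 34 * 55 = 85971.

85971


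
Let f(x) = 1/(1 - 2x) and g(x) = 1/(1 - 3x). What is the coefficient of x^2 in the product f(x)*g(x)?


The coefficient of x^n in f*g is the Cauchy product: sum_{k=0}^{n} a^k * b^(n-k).
With a=2, b=3, n=2:
sum_{k=0}^{2} 2^k * 3^(2-k)
= 19

19


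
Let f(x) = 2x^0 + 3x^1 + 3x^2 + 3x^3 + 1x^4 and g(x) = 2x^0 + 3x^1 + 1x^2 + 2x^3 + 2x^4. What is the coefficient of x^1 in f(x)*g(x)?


Cauchy product at x^1:
2*3 + 3*2
= 12

12


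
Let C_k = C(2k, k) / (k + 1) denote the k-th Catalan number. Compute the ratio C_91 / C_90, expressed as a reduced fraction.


Using C_k = (2k)! / (k! (k+1)!), the ratio C_{k+1}/C_k simplifies to
C_{k+1}/C_k = [(2k+2)! / ((k+1)! (k+2)!)] * [k! (k+1)! / (2k)!]
 = (2k+2)(2k+1) / ((k+1)(k+2)) = 2(2k+1) / (k+2).
For k = 90: 2(2*90 + 1) / (90 + 2) = 362/92 = 181/46.

181/46


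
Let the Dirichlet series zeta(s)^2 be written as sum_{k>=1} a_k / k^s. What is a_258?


The Dirichlet convolution of the constant function 1 with itself gives (1 * 1)(k) = sum_{d | k} 1 = d(k), the number of positive divisors of k.
Since zeta(s) = sum_{k>=1} 1/k^s, we have zeta(s)^2 = sum_{k>=1} d(k)/k^s, so a_k = d(k).
For k = 258: the divisors are 1, 2, 3, 6, 43, 86, 129, 258.
Count = 8.

8


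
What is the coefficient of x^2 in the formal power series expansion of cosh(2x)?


The Maclaurin series is cosh(t) = sum_{m>=0} t^(2m) / (2m)!, so substituting t = 2x, only even powers of x are nonzero, with coefficient of x^(2m) equal to 2^(2m) / (2m)!.
For x^2 the coefficient is 2^2/2! = 4/2 = 2.

2


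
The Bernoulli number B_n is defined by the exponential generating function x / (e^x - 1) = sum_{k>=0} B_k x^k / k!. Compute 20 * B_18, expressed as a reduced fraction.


Bernoulli numbers can also be computed recursively via B_0 = 1 and sum_{j=0}^{m} C(m+1, j) B_j = 0 for m >= 1. Odd-index Bernoulli numbers vanish for k >= 3.
Computing B_18 = 43867/798, so 20 * B_18 = 20 * 43867/798 = 438670/399.

438670/399


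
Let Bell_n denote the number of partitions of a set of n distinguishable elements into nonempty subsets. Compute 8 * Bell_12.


Bell_12 can be computed from the Bell triangle or from Dobinski's identity Bell_n = (1/e) * sum_{k>=0} k^n / k!.
Computing Bell_12 = 4213597.
Then 8 * 4213597 = 33708776.

33708776


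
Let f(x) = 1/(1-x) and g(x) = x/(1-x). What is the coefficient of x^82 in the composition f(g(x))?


First simplify the composition: f(g(x)) = 1/(1 - x/(1-x)) = (1-x)/((1-x) - x) = (1-x)/(1-2x).
Now extract the coefficient. Write (1-x)/(1-2x) = 1/(1-2x) - x/(1-2x).
The coefficient of x^n in 1/(1-2x) is 2^n, and in x/(1-2x) is 2^(n-1) (for n >= 1).
So the coefficient of x^82 is 2^82 - 2^81 = 4835703278458516698824704 - 2417851639229258349412352 = 2417851639229258349412352.

2417851639229258349412352


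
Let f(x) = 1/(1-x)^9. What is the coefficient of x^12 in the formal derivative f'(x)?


Differentiate: d/dx [ 1/(1-x)^r ] = r / (1-x)^(r+1).
Here r = 9, so f'(x) = 9 / (1-x)^10.
The expansion of 1/(1-x)^(r+1) has coefficient of x^n equal to C(n+r, r).
So the coefficient of x^12 in f'(x) is
9 * C(21, 9) = 9 * 293930 = 2645370

2645370


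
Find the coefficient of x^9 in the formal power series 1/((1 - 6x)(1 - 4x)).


By partial fractions or Cauchy convolution:
The coefficient equals sum_{k=0}^{9} 6^k * 4^(9-k).
= 29708800

29708800


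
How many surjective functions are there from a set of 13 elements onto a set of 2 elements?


By inclusion-exclusion on which target elements are missed, the number of surjections from an n-set onto a k-set is
surj(n, k) = sum_{j=0}^{k} (-1)^j C(k, j) (k - j)^n.
Equivalently surj(n, k) = k! * S(n, k), where S(n, k) is the Stirling number of the second kind.
For n = 13, k = 2:
S(13, 2) = 4095, so
surj = 2! * 4095 = 2 * 4095 = 8190.

8190


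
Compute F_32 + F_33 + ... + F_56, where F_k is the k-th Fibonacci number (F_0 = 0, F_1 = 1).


Use the identity sum_{k=0}^{N} F_k = F_{N+2} - 1 (which follows from F_{k+2} - F_{k+1} = F_k). Then
sum_{k=32}^{56} F_k = (F_{58} - 1) - (F_{33} - 1) = F_{58} - F_{33}.
Computing: F_{58} = 591286729879, F_{33} = 3524578, so
Sum = 591286729879 - 3524578 = 591283205301.

591283205301


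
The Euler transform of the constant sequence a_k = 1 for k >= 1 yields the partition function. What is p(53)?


The Euler transform converts the sequence a_k = 1 into the number of integer partitions.
Using the recurrence or dynamic programming:
p(53) = 329931

329931


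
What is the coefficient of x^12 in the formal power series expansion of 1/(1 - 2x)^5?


The general identity 1/(1 - c x)^r = sum_{k>=0} c^k C(k + r - 1, r - 1) x^k follows by substituting y = c x into 1/(1 - y)^r = sum_{k>=0} C(k + r - 1, r - 1) y^k.
For c = 2, r = 5, k = 12:
2^12 * C(16, 4) = 4096 * 1820 = 7454720.

7454720


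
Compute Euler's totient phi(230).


phi(n) counts integers in [1, n] coprime to n. Using the multiplicative formula phi(n) = n * prod_{p | n} (1 - 1/p):
230 = 2 * 5 * 23, so
phi(230) = 230 * (1 - 1/2) * (1 - 1/5) * (1 - 1/23) = 88.

88


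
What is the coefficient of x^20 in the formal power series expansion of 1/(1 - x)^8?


The negative binomial / multiset identity is
1/(1 - x)^r = sum_{k>=0} C(k + r - 1, r - 1) x^k.
Here r = 8 and k = 20, so the coefficient is
C(20 + 7, 7) = C(27, 7)
= 888030

888030


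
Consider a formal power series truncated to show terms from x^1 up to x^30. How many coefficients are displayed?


From x^1 to x^30 inclusive, the count is 30 - 1 + 1 = 30.

30


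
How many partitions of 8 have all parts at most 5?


Using the generating function (1-x)^(-1)(1-x^2)^(-1)...(1-x^5)^(-1),
the coefficient of x^8 counts these restricted partitions.
Result = 18

18


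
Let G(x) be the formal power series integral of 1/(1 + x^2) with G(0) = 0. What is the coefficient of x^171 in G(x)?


1/(1 + x^2) = sum_{j>=0} (-1)^j x^(2j). Integrating termwise with G(0) = 0:
G(x) = sum_{j>=0} (-1)^j x^(2j+1) / (2j+1) = arctan(x).
Only odd powers are nonzero. For x^171 write 171 = 2*85 + 1, giving
(-1)^85 / 171 = -1/171 = -1/171.

-1/171


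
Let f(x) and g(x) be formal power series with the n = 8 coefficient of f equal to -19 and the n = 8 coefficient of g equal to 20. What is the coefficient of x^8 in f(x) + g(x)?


Addition of formal power series is termwise.
The coefficient of x^8 in f + g = -19 + 20
= 1

1


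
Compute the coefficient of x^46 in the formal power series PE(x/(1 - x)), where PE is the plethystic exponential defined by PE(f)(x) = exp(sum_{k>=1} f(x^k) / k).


For f(x) = x/(1 - x) we have
sum_{k>=1} f(x^k) / k = sum_{k>=1} (1/k) * x^k / (1 - x^k) = sum_{k, m >= 1} x^(k m) / k,
which after exponentiating simplifies to
PE(x/(1 - x)) = prod_{k>=1} 1 / (1 - x^k).
This is the generating function for the partition function p(n), so the coefficient of x^46 is p(46).
Computing p(46) by dynamic programming over parts 1, 2, ..., 46: p(46) = 105558.

105558


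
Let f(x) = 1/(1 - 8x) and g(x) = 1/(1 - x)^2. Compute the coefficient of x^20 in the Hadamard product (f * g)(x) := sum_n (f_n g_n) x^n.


f has coefficients f_k = 8^k. For g = 1/(1 - x)^2 the coefficient is g_k = C(k + 1, 1) = k + 1. The Hadamard coefficient is (f * g)_k = 8^k * (k + 1).
For k = 20: 8^20 * 21 = 1152921504606846976 * 21 = 24211351596743786496.

24211351596743786496


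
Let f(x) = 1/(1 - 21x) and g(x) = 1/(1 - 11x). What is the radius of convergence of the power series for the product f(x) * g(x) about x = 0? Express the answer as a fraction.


The radius of 1/(1 - 21x) is 1/21 (nearest singularity at x = 1/21), and the radius of 1/(1 - 11x) is 1/11.
The product f(x)*g(x) = 1/((1 - 21x)(1 - 11x)) has singularities at both 1/21 and 1/11, so its radius of convergence is the distance to the nearest one:
min(1/21, 1/11) = 1/21.

1/21


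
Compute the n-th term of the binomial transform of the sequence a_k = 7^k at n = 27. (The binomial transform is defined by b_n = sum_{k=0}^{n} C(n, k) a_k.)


With a_k = 7^k, b_n = sum_{k=0}^{n} C(n, k) 7^k = (1 + 7)^n by the binomial theorem.
For n = 27: (1 + 7)^27 = 8^27 = 2417851639229258349412352.

2417851639229258349412352


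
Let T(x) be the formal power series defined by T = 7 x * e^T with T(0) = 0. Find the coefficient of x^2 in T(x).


Apply the Lagrange inversion formula: if T = 7 x * phi(T) with phi(t) = e^t, then
[x^n] T = 7^n * (1/n) [t^(n-1)] phi(t)^n = 7^n * (1/n) [t^(n-1)] e^(n t) = 7^n * (1/n) * n^(n-1) / (n-1)! = 7^n * n^(n-1) / n!.
When c = 1 this is the Cayley count of rooted labeled trees on n vertices, divided by n!.
For n = 2: 7^2 * 2^1 / 2! = 49 * 2/2 = 49.

49


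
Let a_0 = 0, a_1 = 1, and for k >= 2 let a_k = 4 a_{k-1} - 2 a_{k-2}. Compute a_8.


Iterating the recurrence forward:
a_0 = 0
a_1 = 1
a_2 = 4*1 - 2*0 = 4
a_3 = 4*4 - 2*1 = 14
a_4 = 4*14 - 2*4 = 48
a_5 = 4*48 - 2*14 = 164
a_6 = 4*164 - 2*48 = 560
a_7 = 4*560 - 2*164 = 1912
a_8 = 4*1912 - 2*560 = 6528
So a_8 = 6528.

6528


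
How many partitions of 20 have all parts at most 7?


Using the generating function (1-x)^(-1)(1-x^2)^(-1)...(1-x^7)^(-1),
the coefficient of x^20 counts these restricted partitions.
Result = 364

364


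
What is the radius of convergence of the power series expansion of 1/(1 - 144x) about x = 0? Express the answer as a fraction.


Expanding 1/(1 - 144x) = sum_{k>=0} 144^k x^k, the series converges when |144x| < 1, i.e., |x| < 1/144.
So the radius of convergence is 1/144 = 1/144.

1/144


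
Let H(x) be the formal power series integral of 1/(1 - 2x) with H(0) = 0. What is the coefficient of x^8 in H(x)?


1/(1 - 2x) = sum_{k>=0} 2^k x^k. Integrating termwise with H(0) = 0:
H(x) = sum_{k>=0} 2^k x^(k+1) / (k+1) = sum_{m>=1} 2^(m-1) x^m / m.
For m = 8: 2^7/8 = 128/8 = 16.

16


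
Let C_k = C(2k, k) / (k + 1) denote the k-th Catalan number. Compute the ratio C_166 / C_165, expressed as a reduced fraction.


Using C_k = (2k)! / (k! (k+1)!), the ratio C_{k+1}/C_k simplifies to
C_{k+1}/C_k = [(2k+2)! / ((k+1)! (k+2)!)] * [k! (k+1)! / (2k)!]
 = (2k+2)(2k+1) / ((k+1)(k+2)) = 2(2k+1) / (k+2).
For k = 165: 2(2*165 + 1) / (165 + 2) = 662/167 = 662/167.

662/167


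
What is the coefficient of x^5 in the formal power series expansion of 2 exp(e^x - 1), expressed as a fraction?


exp(e^x - 1) is the exponential generating function for the Bell numbers Bell_k: exp(e^x - 1) = sum_{k>=0} Bell_k x^k / k!.
So the coefficient of x^5 in 2 exp(e^x - 1) is 2 Bell_5 / 5!.
Computing: Bell_5 = 52 and 5! = 120, giving
2 * 52/120 = 13/15.

13/15


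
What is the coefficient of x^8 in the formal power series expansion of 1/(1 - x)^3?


The negative binomial / multiset identity is
1/(1 - x)^r = sum_{k>=0} C(k + r - 1, r - 1) x^k.
Here r = 3 and k = 8, so the coefficient is
C(8 + 2, 2) = C(10, 2)
= 45

45


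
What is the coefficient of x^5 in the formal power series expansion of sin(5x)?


The Maclaurin series is sin(t) = sum_{k>=0} (-1)^k t^(2k+1) / (2k+1)!, so substituting t = 5x, only odd powers of x are nonzero, with coefficient of x^(2k+1) equal to (-1)^k 5^(2k+1) / (2k+1)!.
Write 5 = 2*2 + 1, giving the coefficient (-1)^2 * 5^5 / 5! = 3125/120 = 625/24.

625/24


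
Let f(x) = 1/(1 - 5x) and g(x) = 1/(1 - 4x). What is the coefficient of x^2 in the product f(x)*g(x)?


The coefficient of x^n in f*g is the Cauchy product: sum_{k=0}^{n} a^k * b^(n-k).
With a=5, b=4, n=2:
sum_{k=0}^{2} 5^k * 4^(2-k)
= 61

61


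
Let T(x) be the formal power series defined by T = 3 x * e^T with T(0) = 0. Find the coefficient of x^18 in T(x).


Apply the Lagrange inversion formula: if T = 3 x * phi(T) with phi(t) = e^t, then
[x^n] T = 3^n * (1/n) [t^(n-1)] phi(t)^n = 3^n * (1/n) [t^(n-1)] e^(n t) = 3^n * (1/n) * n^(n-1) / (n-1)! = 3^n * n^(n-1) / n!.
When c = 1 this is the Cayley count of rooted labeled trees on n vertices, divided by n!.
For n = 18: 3^18 * 18^17 / 18! = 387420489 * 2185911559738696531968/6402373705728000 = 1969541804367222465762/14889875.

1969541804367222465762/14889875


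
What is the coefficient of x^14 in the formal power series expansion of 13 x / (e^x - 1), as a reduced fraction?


The exponential generating function for Bernoulli numbers is
x / (e^x - 1) = sum_{k>=0} B_k x^k / k!.
So the coefficient of x^14 in 13 x / (e^x - 1) is 13 B_14 / 14!.
Computing: B_14 = 7/6, 14! = 87178291200, giving
13 * 7/6 / 87178291200 = 1/5748019200.

1/5748019200


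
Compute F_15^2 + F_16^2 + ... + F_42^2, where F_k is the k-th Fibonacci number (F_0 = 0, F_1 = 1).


There is a standard identity sum_{k=0}^{N} F_k^2 = F_N * F_{N+1} (proved inductively from the telescoping relation F_k^2 = F_k F_{k+1} - F_{k-1} F_k). Then
sum_{k=15}^{42} F_k^2 = F_42 F_43 - F_14 F_15.
Computing: F_42 = 267914296, F_43 = 433494437, F_14 = 377, F_15 = 610.
Sum = 267914296 * 433494437 - 377 * 610 = 116139356908541382.

116139356908541382


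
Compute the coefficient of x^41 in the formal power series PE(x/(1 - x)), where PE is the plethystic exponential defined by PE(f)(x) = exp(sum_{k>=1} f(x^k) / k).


For f(x) = x/(1 - x) we have
sum_{k>=1} f(x^k) / k = sum_{k>=1} (1/k) * x^k / (1 - x^k) = sum_{k, m >= 1} x^(k m) / k,
which after exponentiating simplifies to
PE(x/(1 - x)) = prod_{k>=1} 1 / (1 - x^k).
This is the generating function for the partition function p(n), so the coefficient of x^41 is p(41).
Computing p(41) by dynamic programming over parts 1, 2, ..., 41: p(41) = 44583.

44583


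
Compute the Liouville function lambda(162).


The Liouville function is lambda(k) = (-1)^Omega(k), where Omega(k) counts the prime factors of k with multiplicity.
Factoring: 162 = 2 * 3 * 3 * 3 * 3, so Omega(162) = 5.
lambda(162) = (-1)^5 = -1.

-1


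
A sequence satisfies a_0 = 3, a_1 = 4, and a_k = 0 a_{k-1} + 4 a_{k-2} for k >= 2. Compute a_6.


The characteristic equation is t^2 - 0 t - 4 = 0, with roots r_1 = 2 and r_2 = -2 (so c_1 = r_1 + r_2, c_2 = -r_1 r_2 as required).
One can use the closed form a_n = A r_1^n + B r_2^n, but direct iteration is more reliable:
a_0 = 3, a_1 = 4, a_2 = 12, a_3 = 16, a_4 = 48, a_5 = 64, a_6 = 192.
So a_6 = 192.

192


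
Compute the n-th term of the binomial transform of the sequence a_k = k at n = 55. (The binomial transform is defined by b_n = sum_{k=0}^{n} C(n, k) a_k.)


With a_k = k, b_n = sum_{k=0}^{n} C(n, k) k. Using k * C(n, k) = n * C(n-1, k-1) gives b_n = n * sum_{k>=1} C(n-1, k-1) = n * 2^(n-1).
For n = 55: 55 * 2^54 = 55 * 18014398509481984 = 990791918021509120.

990791918021509120


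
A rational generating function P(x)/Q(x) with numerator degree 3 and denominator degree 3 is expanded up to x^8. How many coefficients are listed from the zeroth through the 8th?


Expanding up to x^8 gives the coefficients for x^0, x^1, ..., x^8.
That is 8 + 1 = 9 coefficients in total.

9


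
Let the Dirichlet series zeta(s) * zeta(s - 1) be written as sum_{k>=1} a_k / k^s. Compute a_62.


Convolution gives a_k = sum_{d | k} d * 1 = sum_{d | k} d = sigma(k), the sum of positive divisors of k.
For k = 62, the divisors are 1, 2, 31, 62, so
sigma(62) = 1 + 2 + 31 + 62 = 96.

96


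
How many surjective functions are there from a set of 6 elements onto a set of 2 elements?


By inclusion-exclusion on which target elements are missed, the number of surjections from an n-set onto a k-set is
surj(n, k) = sum_{j=0}^{k} (-1)^j C(k, j) (k - j)^n.
Equivalently surj(n, k) = k! * S(n, k), where S(n, k) is the Stirling number of the second kind.
For n = 6, k = 2:
S(6, 2) = 31, so
surj = 2! * 31 = 2 * 31 = 62.

62


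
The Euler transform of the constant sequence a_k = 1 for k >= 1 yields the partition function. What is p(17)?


The Euler transform converts the sequence a_k = 1 into the number of integer partitions.
Using the recurrence or dynamic programming:
p(17) = 297

297


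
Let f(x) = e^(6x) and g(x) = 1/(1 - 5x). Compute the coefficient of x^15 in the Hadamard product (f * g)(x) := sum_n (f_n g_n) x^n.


Expanding: f_k = 6^k/k! (from e^(6x)) and g_k = 5^k (from 1/(1 - 5x)). So the Hadamard coefficient (f * g)_k = 6^k 5^k / k! = (30)^k / k!.
For k = 15: 30^15/15! = 14348907000000000000000/1307674368000 = 76886718750000/7007.

76886718750000/7007


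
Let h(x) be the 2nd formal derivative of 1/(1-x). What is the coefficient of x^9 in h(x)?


Differentiating 2 times: d^2/dx^2 [1/(1-x)] = 2!/(1-x)^3.
The expansion 1/(1-x)^3 = sum_{k>=0} C(k+2, 2) x^k, so the coefficient of x^n in 2!/(1-x)^3 is 2! * C(n+2, 2).
For n = 9: 2 * C(11, 2) = 2 * 55 = 110

110


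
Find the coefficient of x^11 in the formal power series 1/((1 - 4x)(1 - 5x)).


By partial fractions or Cauchy convolution:
The coefficient equals sum_{k=0}^{11} 4^k * 5^(11-k).
= 227363409

227363409


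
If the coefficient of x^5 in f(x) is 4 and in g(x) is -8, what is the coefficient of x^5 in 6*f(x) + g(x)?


Scalar multiplication scales coefficients: 6 * 4 = 24.
Then add the g coefficient: 24 + -8
= 16

16


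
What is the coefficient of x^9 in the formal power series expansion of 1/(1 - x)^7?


The expansion 1/(1 - x)^r = sum_{k>=0} C(k + r - 1, r - 1) x^k follows from the multiset / negative-binomial theorem (or from repeated differentiation of the geometric series).
For r = 7 and k = 9:
C(15, 6) = 1307674368000 / (720 * 362880) = 5005.

5005
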